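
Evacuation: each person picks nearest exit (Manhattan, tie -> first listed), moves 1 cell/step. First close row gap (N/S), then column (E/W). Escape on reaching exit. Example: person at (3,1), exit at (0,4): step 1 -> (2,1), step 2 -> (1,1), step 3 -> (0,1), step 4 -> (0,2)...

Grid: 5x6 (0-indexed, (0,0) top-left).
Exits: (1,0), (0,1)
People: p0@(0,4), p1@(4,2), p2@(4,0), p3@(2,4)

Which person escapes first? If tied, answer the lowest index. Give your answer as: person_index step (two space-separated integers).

Step 1: p0:(0,4)->(0,3) | p1:(4,2)->(3,2) | p2:(4,0)->(3,0) | p3:(2,4)->(1,4)
Step 2: p0:(0,3)->(0,2) | p1:(3,2)->(2,2) | p2:(3,0)->(2,0) | p3:(1,4)->(1,3)
Step 3: p0:(0,2)->(0,1)->EXIT | p1:(2,2)->(1,2) | p2:(2,0)->(1,0)->EXIT | p3:(1,3)->(1,2)
Step 4: p0:escaped | p1:(1,2)->(1,1) | p2:escaped | p3:(1,2)->(1,1)
Step 5: p0:escaped | p1:(1,1)->(1,0)->EXIT | p2:escaped | p3:(1,1)->(1,0)->EXIT
Exit steps: [3, 5, 3, 5]
First to escape: p0 at step 3

Answer: 0 3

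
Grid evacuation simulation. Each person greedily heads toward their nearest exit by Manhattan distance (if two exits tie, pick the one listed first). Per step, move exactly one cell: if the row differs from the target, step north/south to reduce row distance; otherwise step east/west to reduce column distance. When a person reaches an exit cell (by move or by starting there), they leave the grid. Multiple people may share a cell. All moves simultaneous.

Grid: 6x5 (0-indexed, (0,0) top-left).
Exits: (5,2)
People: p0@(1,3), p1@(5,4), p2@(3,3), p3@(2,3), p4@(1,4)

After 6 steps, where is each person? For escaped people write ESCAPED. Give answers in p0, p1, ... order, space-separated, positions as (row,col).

Step 1: p0:(1,3)->(2,3) | p1:(5,4)->(5,3) | p2:(3,3)->(4,3) | p3:(2,3)->(3,3) | p4:(1,4)->(2,4)
Step 2: p0:(2,3)->(3,3) | p1:(5,3)->(5,2)->EXIT | p2:(4,3)->(5,3) | p3:(3,3)->(4,3) | p4:(2,4)->(3,4)
Step 3: p0:(3,3)->(4,3) | p1:escaped | p2:(5,3)->(5,2)->EXIT | p3:(4,3)->(5,3) | p4:(3,4)->(4,4)
Step 4: p0:(4,3)->(5,3) | p1:escaped | p2:escaped | p3:(5,3)->(5,2)->EXIT | p4:(4,4)->(5,4)
Step 5: p0:(5,3)->(5,2)->EXIT | p1:escaped | p2:escaped | p3:escaped | p4:(5,4)->(5,3)
Step 6: p0:escaped | p1:escaped | p2:escaped | p3:escaped | p4:(5,3)->(5,2)->EXIT

ESCAPED ESCAPED ESCAPED ESCAPED ESCAPED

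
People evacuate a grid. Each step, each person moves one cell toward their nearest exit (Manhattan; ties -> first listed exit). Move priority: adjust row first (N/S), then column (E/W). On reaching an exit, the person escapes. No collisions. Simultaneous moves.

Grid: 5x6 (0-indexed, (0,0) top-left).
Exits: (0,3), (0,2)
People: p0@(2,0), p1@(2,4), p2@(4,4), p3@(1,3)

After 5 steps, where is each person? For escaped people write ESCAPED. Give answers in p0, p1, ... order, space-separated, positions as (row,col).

Step 1: p0:(2,0)->(1,0) | p1:(2,4)->(1,4) | p2:(4,4)->(3,4) | p3:(1,3)->(0,3)->EXIT
Step 2: p0:(1,0)->(0,0) | p1:(1,4)->(0,4) | p2:(3,4)->(2,4) | p3:escaped
Step 3: p0:(0,0)->(0,1) | p1:(0,4)->(0,3)->EXIT | p2:(2,4)->(1,4) | p3:escaped
Step 4: p0:(0,1)->(0,2)->EXIT | p1:escaped | p2:(1,4)->(0,4) | p3:escaped
Step 5: p0:escaped | p1:escaped | p2:(0,4)->(0,3)->EXIT | p3:escaped

ESCAPED ESCAPED ESCAPED ESCAPED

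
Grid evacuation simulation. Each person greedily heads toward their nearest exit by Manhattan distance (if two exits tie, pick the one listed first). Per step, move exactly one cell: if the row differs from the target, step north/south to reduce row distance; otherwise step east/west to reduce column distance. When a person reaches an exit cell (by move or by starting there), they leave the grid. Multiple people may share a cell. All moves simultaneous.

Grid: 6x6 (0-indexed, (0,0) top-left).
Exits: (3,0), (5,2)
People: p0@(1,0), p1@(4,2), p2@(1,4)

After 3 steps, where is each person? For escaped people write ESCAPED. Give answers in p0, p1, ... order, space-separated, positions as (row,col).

Step 1: p0:(1,0)->(2,0) | p1:(4,2)->(5,2)->EXIT | p2:(1,4)->(2,4)
Step 2: p0:(2,0)->(3,0)->EXIT | p1:escaped | p2:(2,4)->(3,4)
Step 3: p0:escaped | p1:escaped | p2:(3,4)->(3,3)

ESCAPED ESCAPED (3,3)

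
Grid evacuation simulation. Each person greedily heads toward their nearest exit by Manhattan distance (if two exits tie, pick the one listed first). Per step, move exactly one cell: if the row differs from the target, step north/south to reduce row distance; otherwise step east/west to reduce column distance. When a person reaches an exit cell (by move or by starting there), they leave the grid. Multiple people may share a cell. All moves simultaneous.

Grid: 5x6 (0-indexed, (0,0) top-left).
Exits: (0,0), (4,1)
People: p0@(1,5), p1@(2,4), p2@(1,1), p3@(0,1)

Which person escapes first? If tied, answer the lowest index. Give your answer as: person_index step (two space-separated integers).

Answer: 3 1

Derivation:
Step 1: p0:(1,5)->(0,5) | p1:(2,4)->(3,4) | p2:(1,1)->(0,1) | p3:(0,1)->(0,0)->EXIT
Step 2: p0:(0,5)->(0,4) | p1:(3,4)->(4,4) | p2:(0,1)->(0,0)->EXIT | p3:escaped
Step 3: p0:(0,4)->(0,3) | p1:(4,4)->(4,3) | p2:escaped | p3:escaped
Step 4: p0:(0,3)->(0,2) | p1:(4,3)->(4,2) | p2:escaped | p3:escaped
Step 5: p0:(0,2)->(0,1) | p1:(4,2)->(4,1)->EXIT | p2:escaped | p3:escaped
Step 6: p0:(0,1)->(0,0)->EXIT | p1:escaped | p2:escaped | p3:escaped
Exit steps: [6, 5, 2, 1]
First to escape: p3 at step 1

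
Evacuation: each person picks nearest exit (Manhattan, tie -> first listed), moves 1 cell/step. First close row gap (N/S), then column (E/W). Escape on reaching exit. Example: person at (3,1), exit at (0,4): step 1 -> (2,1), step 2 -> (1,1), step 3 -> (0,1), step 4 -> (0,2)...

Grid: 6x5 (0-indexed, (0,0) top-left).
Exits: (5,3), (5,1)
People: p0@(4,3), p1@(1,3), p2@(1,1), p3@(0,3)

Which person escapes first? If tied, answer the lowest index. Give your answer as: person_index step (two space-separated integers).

Step 1: p0:(4,3)->(5,3)->EXIT | p1:(1,3)->(2,3) | p2:(1,1)->(2,1) | p3:(0,3)->(1,3)
Step 2: p0:escaped | p1:(2,3)->(3,3) | p2:(2,1)->(3,1) | p3:(1,3)->(2,3)
Step 3: p0:escaped | p1:(3,3)->(4,3) | p2:(3,1)->(4,1) | p3:(2,3)->(3,3)
Step 4: p0:escaped | p1:(4,3)->(5,3)->EXIT | p2:(4,1)->(5,1)->EXIT | p3:(3,3)->(4,3)
Step 5: p0:escaped | p1:escaped | p2:escaped | p3:(4,3)->(5,3)->EXIT
Exit steps: [1, 4, 4, 5]
First to escape: p0 at step 1

Answer: 0 1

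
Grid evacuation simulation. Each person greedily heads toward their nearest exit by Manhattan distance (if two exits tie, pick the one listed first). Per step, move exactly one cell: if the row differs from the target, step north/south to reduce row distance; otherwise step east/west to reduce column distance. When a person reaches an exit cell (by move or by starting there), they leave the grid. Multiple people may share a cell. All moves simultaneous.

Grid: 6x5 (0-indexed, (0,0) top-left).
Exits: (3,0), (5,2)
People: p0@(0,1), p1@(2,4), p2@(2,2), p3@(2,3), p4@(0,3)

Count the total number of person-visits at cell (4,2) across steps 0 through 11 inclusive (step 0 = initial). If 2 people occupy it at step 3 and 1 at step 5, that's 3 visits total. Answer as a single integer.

Step 0: p0@(0,1) p1@(2,4) p2@(2,2) p3@(2,3) p4@(0,3) -> at (4,2): 0 [-], cum=0
Step 1: p0@(1,1) p1@(3,4) p2@(3,2) p3@(3,3) p4@(1,3) -> at (4,2): 0 [-], cum=0
Step 2: p0@(2,1) p1@(3,3) p2@(3,1) p3@(3,2) p4@(2,3) -> at (4,2): 0 [-], cum=0
Step 3: p0@(3,1) p1@(3,2) p2@ESC p3@(3,1) p4@(3,3) -> at (4,2): 0 [-], cum=0
Step 4: p0@ESC p1@(3,1) p2@ESC p3@ESC p4@(3,2) -> at (4,2): 0 [-], cum=0
Step 5: p0@ESC p1@ESC p2@ESC p3@ESC p4@(3,1) -> at (4,2): 0 [-], cum=0
Step 6: p0@ESC p1@ESC p2@ESC p3@ESC p4@ESC -> at (4,2): 0 [-], cum=0
Total visits = 0

Answer: 0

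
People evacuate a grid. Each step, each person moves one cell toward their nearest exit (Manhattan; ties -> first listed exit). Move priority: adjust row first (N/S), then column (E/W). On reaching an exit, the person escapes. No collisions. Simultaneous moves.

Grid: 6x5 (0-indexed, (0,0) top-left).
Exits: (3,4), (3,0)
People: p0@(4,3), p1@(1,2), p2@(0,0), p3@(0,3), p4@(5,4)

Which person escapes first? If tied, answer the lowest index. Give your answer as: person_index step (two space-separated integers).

Answer: 0 2

Derivation:
Step 1: p0:(4,3)->(3,3) | p1:(1,2)->(2,2) | p2:(0,0)->(1,0) | p3:(0,3)->(1,3) | p4:(5,4)->(4,4)
Step 2: p0:(3,3)->(3,4)->EXIT | p1:(2,2)->(3,2) | p2:(1,0)->(2,0) | p3:(1,3)->(2,3) | p4:(4,4)->(3,4)->EXIT
Step 3: p0:escaped | p1:(3,2)->(3,3) | p2:(2,0)->(3,0)->EXIT | p3:(2,3)->(3,3) | p4:escaped
Step 4: p0:escaped | p1:(3,3)->(3,4)->EXIT | p2:escaped | p3:(3,3)->(3,4)->EXIT | p4:escaped
Exit steps: [2, 4, 3, 4, 2]
First to escape: p0 at step 2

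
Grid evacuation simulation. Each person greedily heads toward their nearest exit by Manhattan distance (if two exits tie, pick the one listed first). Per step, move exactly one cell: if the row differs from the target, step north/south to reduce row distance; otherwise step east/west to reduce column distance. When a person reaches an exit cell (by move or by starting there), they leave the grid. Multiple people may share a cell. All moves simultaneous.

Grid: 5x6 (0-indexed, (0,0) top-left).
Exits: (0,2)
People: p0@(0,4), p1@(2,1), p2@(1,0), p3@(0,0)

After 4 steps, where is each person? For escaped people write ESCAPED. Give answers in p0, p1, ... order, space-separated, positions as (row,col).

Step 1: p0:(0,4)->(0,3) | p1:(2,1)->(1,1) | p2:(1,0)->(0,0) | p3:(0,0)->(0,1)
Step 2: p0:(0,3)->(0,2)->EXIT | p1:(1,1)->(0,1) | p2:(0,0)->(0,1) | p3:(0,1)->(0,2)->EXIT
Step 3: p0:escaped | p1:(0,1)->(0,2)->EXIT | p2:(0,1)->(0,2)->EXIT | p3:escaped

ESCAPED ESCAPED ESCAPED ESCAPED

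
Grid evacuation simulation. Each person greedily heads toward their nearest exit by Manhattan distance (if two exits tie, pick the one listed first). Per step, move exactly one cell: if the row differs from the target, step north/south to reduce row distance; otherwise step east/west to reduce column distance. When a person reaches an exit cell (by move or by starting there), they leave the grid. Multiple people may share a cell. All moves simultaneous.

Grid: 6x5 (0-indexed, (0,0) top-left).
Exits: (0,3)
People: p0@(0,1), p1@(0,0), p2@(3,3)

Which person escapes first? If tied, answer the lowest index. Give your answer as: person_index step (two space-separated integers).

Step 1: p0:(0,1)->(0,2) | p1:(0,0)->(0,1) | p2:(3,3)->(2,3)
Step 2: p0:(0,2)->(0,3)->EXIT | p1:(0,1)->(0,2) | p2:(2,3)->(1,3)
Step 3: p0:escaped | p1:(0,2)->(0,3)->EXIT | p2:(1,3)->(0,3)->EXIT
Exit steps: [2, 3, 3]
First to escape: p0 at step 2

Answer: 0 2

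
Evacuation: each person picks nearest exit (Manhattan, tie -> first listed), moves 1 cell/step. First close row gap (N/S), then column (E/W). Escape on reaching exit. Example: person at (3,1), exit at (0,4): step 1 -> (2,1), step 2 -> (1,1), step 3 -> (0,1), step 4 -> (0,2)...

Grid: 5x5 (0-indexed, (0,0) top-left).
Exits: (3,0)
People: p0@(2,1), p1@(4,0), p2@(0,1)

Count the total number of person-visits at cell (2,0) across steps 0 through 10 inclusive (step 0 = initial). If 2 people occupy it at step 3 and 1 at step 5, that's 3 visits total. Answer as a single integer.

Answer: 0

Derivation:
Step 0: p0@(2,1) p1@(4,0) p2@(0,1) -> at (2,0): 0 [-], cum=0
Step 1: p0@(3,1) p1@ESC p2@(1,1) -> at (2,0): 0 [-], cum=0
Step 2: p0@ESC p1@ESC p2@(2,1) -> at (2,0): 0 [-], cum=0
Step 3: p0@ESC p1@ESC p2@(3,1) -> at (2,0): 0 [-], cum=0
Step 4: p0@ESC p1@ESC p2@ESC -> at (2,0): 0 [-], cum=0
Total visits = 0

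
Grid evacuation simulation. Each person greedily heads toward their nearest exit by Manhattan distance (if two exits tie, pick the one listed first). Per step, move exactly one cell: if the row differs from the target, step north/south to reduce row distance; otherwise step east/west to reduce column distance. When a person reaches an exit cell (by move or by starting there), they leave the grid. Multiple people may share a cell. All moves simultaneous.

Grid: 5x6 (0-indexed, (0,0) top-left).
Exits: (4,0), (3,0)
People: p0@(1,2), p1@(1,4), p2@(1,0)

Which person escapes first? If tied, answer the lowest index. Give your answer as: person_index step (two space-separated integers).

Step 1: p0:(1,2)->(2,2) | p1:(1,4)->(2,4) | p2:(1,0)->(2,0)
Step 2: p0:(2,2)->(3,2) | p1:(2,4)->(3,4) | p2:(2,0)->(3,0)->EXIT
Step 3: p0:(3,2)->(3,1) | p1:(3,4)->(3,3) | p2:escaped
Step 4: p0:(3,1)->(3,0)->EXIT | p1:(3,3)->(3,2) | p2:escaped
Step 5: p0:escaped | p1:(3,2)->(3,1) | p2:escaped
Step 6: p0:escaped | p1:(3,1)->(3,0)->EXIT | p2:escaped
Exit steps: [4, 6, 2]
First to escape: p2 at step 2

Answer: 2 2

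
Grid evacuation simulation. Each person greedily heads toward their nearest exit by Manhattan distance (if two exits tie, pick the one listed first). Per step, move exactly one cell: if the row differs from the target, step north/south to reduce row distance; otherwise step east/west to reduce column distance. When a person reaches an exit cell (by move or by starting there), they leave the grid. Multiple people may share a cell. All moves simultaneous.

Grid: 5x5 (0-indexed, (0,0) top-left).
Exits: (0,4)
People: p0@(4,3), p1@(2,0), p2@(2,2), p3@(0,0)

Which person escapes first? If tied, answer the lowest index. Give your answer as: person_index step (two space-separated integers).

Answer: 2 4

Derivation:
Step 1: p0:(4,3)->(3,3) | p1:(2,0)->(1,0) | p2:(2,2)->(1,2) | p3:(0,0)->(0,1)
Step 2: p0:(3,3)->(2,3) | p1:(1,0)->(0,0) | p2:(1,2)->(0,2) | p3:(0,1)->(0,2)
Step 3: p0:(2,3)->(1,3) | p1:(0,0)->(0,1) | p2:(0,2)->(0,3) | p3:(0,2)->(0,3)
Step 4: p0:(1,3)->(0,3) | p1:(0,1)->(0,2) | p2:(0,3)->(0,4)->EXIT | p3:(0,3)->(0,4)->EXIT
Step 5: p0:(0,3)->(0,4)->EXIT | p1:(0,2)->(0,3) | p2:escaped | p3:escaped
Step 6: p0:escaped | p1:(0,3)->(0,4)->EXIT | p2:escaped | p3:escaped
Exit steps: [5, 6, 4, 4]
First to escape: p2 at step 4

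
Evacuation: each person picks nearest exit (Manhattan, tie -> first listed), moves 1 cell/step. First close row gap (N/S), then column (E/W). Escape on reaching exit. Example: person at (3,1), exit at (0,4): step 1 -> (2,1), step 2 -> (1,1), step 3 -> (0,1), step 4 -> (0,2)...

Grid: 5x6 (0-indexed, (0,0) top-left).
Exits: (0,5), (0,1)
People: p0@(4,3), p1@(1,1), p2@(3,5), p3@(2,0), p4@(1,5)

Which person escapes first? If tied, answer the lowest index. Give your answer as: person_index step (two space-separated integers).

Answer: 1 1

Derivation:
Step 1: p0:(4,3)->(3,3) | p1:(1,1)->(0,1)->EXIT | p2:(3,5)->(2,5) | p3:(2,0)->(1,0) | p4:(1,5)->(0,5)->EXIT
Step 2: p0:(3,3)->(2,3) | p1:escaped | p2:(2,5)->(1,5) | p3:(1,0)->(0,0) | p4:escaped
Step 3: p0:(2,3)->(1,3) | p1:escaped | p2:(1,5)->(0,5)->EXIT | p3:(0,0)->(0,1)->EXIT | p4:escaped
Step 4: p0:(1,3)->(0,3) | p1:escaped | p2:escaped | p3:escaped | p4:escaped
Step 5: p0:(0,3)->(0,4) | p1:escaped | p2:escaped | p3:escaped | p4:escaped
Step 6: p0:(0,4)->(0,5)->EXIT | p1:escaped | p2:escaped | p3:escaped | p4:escaped
Exit steps: [6, 1, 3, 3, 1]
First to escape: p1 at step 1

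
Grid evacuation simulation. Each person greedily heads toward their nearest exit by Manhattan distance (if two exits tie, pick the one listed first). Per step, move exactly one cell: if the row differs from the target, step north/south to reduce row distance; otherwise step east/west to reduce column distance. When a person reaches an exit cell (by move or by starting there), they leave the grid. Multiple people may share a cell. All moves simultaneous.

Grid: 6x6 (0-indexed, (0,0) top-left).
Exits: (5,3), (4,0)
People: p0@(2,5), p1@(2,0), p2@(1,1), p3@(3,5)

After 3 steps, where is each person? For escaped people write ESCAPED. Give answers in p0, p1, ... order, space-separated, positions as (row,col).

Step 1: p0:(2,5)->(3,5) | p1:(2,0)->(3,0) | p2:(1,1)->(2,1) | p3:(3,5)->(4,5)
Step 2: p0:(3,5)->(4,5) | p1:(3,0)->(4,0)->EXIT | p2:(2,1)->(3,1) | p3:(4,5)->(5,5)
Step 3: p0:(4,5)->(5,5) | p1:escaped | p2:(3,1)->(4,1) | p3:(5,5)->(5,4)

(5,5) ESCAPED (4,1) (5,4)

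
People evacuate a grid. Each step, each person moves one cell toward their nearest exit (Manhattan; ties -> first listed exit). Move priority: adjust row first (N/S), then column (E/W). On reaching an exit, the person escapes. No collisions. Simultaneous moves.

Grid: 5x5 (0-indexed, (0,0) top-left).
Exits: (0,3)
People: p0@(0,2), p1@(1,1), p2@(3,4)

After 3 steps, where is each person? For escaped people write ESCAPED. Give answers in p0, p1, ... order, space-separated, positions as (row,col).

Step 1: p0:(0,2)->(0,3)->EXIT | p1:(1,1)->(0,1) | p2:(3,4)->(2,4)
Step 2: p0:escaped | p1:(0,1)->(0,2) | p2:(2,4)->(1,4)
Step 3: p0:escaped | p1:(0,2)->(0,3)->EXIT | p2:(1,4)->(0,4)

ESCAPED ESCAPED (0,4)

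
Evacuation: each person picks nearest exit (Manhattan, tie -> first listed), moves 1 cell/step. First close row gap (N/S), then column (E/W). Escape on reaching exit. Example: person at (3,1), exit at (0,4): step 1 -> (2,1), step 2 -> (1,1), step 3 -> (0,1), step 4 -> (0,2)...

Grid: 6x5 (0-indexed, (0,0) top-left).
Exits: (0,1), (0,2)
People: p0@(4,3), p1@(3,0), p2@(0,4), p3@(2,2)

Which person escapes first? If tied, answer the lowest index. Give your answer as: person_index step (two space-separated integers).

Answer: 2 2

Derivation:
Step 1: p0:(4,3)->(3,3) | p1:(3,0)->(2,0) | p2:(0,4)->(0,3) | p3:(2,2)->(1,2)
Step 2: p0:(3,3)->(2,3) | p1:(2,0)->(1,0) | p2:(0,3)->(0,2)->EXIT | p3:(1,2)->(0,2)->EXIT
Step 3: p0:(2,3)->(1,3) | p1:(1,0)->(0,0) | p2:escaped | p3:escaped
Step 4: p0:(1,3)->(0,3) | p1:(0,0)->(0,1)->EXIT | p2:escaped | p3:escaped
Step 5: p0:(0,3)->(0,2)->EXIT | p1:escaped | p2:escaped | p3:escaped
Exit steps: [5, 4, 2, 2]
First to escape: p2 at step 2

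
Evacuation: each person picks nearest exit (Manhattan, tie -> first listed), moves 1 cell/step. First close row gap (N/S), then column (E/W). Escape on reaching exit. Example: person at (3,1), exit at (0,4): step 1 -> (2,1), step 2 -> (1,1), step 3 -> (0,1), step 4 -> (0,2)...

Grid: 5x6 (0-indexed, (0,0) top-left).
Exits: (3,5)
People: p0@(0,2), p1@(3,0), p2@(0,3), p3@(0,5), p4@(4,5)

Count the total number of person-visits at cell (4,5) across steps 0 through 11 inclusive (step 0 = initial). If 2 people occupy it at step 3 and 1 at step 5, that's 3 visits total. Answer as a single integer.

Answer: 1

Derivation:
Step 0: p0@(0,2) p1@(3,0) p2@(0,3) p3@(0,5) p4@(4,5) -> at (4,5): 1 [p4], cum=1
Step 1: p0@(1,2) p1@(3,1) p2@(1,3) p3@(1,5) p4@ESC -> at (4,5): 0 [-], cum=1
Step 2: p0@(2,2) p1@(3,2) p2@(2,3) p3@(2,5) p4@ESC -> at (4,5): 0 [-], cum=1
Step 3: p0@(3,2) p1@(3,3) p2@(3,3) p3@ESC p4@ESC -> at (4,5): 0 [-], cum=1
Step 4: p0@(3,3) p1@(3,4) p2@(3,4) p3@ESC p4@ESC -> at (4,5): 0 [-], cum=1
Step 5: p0@(3,4) p1@ESC p2@ESC p3@ESC p4@ESC -> at (4,5): 0 [-], cum=1
Step 6: p0@ESC p1@ESC p2@ESC p3@ESC p4@ESC -> at (4,5): 0 [-], cum=1
Total visits = 1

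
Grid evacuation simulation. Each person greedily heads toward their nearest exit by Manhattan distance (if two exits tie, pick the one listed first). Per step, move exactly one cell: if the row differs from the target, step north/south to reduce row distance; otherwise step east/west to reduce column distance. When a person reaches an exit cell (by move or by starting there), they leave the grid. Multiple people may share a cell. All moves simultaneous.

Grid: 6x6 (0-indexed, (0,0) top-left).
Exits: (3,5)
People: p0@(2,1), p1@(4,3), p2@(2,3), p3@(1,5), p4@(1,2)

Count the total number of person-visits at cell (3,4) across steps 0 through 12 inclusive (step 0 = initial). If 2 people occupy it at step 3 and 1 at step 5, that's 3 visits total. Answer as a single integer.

Answer: 4

Derivation:
Step 0: p0@(2,1) p1@(4,3) p2@(2,3) p3@(1,5) p4@(1,2) -> at (3,4): 0 [-], cum=0
Step 1: p0@(3,1) p1@(3,3) p2@(3,3) p3@(2,5) p4@(2,2) -> at (3,4): 0 [-], cum=0
Step 2: p0@(3,2) p1@(3,4) p2@(3,4) p3@ESC p4@(3,2) -> at (3,4): 2 [p1,p2], cum=2
Step 3: p0@(3,3) p1@ESC p2@ESC p3@ESC p4@(3,3) -> at (3,4): 0 [-], cum=2
Step 4: p0@(3,4) p1@ESC p2@ESC p3@ESC p4@(3,4) -> at (3,4): 2 [p0,p4], cum=4
Step 5: p0@ESC p1@ESC p2@ESC p3@ESC p4@ESC -> at (3,4): 0 [-], cum=4
Total visits = 4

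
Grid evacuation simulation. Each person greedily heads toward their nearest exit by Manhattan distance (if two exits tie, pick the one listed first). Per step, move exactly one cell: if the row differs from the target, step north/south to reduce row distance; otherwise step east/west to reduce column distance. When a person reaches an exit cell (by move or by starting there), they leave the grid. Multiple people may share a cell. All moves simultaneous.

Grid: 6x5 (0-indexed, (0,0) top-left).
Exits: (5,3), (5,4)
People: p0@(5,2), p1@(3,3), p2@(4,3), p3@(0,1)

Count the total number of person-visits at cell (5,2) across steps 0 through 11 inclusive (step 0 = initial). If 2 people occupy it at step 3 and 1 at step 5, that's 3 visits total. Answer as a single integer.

Step 0: p0@(5,2) p1@(3,3) p2@(4,3) p3@(0,1) -> at (5,2): 1 [p0], cum=1
Step 1: p0@ESC p1@(4,3) p2@ESC p3@(1,1) -> at (5,2): 0 [-], cum=1
Step 2: p0@ESC p1@ESC p2@ESC p3@(2,1) -> at (5,2): 0 [-], cum=1
Step 3: p0@ESC p1@ESC p2@ESC p3@(3,1) -> at (5,2): 0 [-], cum=1
Step 4: p0@ESC p1@ESC p2@ESC p3@(4,1) -> at (5,2): 0 [-], cum=1
Step 5: p0@ESC p1@ESC p2@ESC p3@(5,1) -> at (5,2): 0 [-], cum=1
Step 6: p0@ESC p1@ESC p2@ESC p3@(5,2) -> at (5,2): 1 [p3], cum=2
Step 7: p0@ESC p1@ESC p2@ESC p3@ESC -> at (5,2): 0 [-], cum=2
Total visits = 2

Answer: 2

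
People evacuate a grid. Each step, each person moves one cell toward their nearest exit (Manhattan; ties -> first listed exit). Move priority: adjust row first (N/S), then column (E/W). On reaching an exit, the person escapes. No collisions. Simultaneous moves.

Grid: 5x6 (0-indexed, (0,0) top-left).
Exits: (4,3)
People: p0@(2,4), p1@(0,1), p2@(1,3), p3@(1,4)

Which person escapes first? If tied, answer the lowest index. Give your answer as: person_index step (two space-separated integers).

Step 1: p0:(2,4)->(3,4) | p1:(0,1)->(1,1) | p2:(1,3)->(2,3) | p3:(1,4)->(2,4)
Step 2: p0:(3,4)->(4,4) | p1:(1,1)->(2,1) | p2:(2,3)->(3,3) | p3:(2,4)->(3,4)
Step 3: p0:(4,4)->(4,3)->EXIT | p1:(2,1)->(3,1) | p2:(3,3)->(4,3)->EXIT | p3:(3,4)->(4,4)
Step 4: p0:escaped | p1:(3,1)->(4,1) | p2:escaped | p3:(4,4)->(4,3)->EXIT
Step 5: p0:escaped | p1:(4,1)->(4,2) | p2:escaped | p3:escaped
Step 6: p0:escaped | p1:(4,2)->(4,3)->EXIT | p2:escaped | p3:escaped
Exit steps: [3, 6, 3, 4]
First to escape: p0 at step 3

Answer: 0 3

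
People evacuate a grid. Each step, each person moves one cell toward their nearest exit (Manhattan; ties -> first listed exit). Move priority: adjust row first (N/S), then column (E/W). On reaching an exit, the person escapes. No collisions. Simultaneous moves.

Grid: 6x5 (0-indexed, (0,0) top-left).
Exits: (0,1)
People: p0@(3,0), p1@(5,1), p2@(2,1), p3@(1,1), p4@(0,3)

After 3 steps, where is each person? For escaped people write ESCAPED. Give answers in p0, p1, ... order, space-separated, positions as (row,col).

Step 1: p0:(3,0)->(2,0) | p1:(5,1)->(4,1) | p2:(2,1)->(1,1) | p3:(1,1)->(0,1)->EXIT | p4:(0,3)->(0,2)
Step 2: p0:(2,0)->(1,0) | p1:(4,1)->(3,1) | p2:(1,1)->(0,1)->EXIT | p3:escaped | p4:(0,2)->(0,1)->EXIT
Step 3: p0:(1,0)->(0,0) | p1:(3,1)->(2,1) | p2:escaped | p3:escaped | p4:escaped

(0,0) (2,1) ESCAPED ESCAPED ESCAPED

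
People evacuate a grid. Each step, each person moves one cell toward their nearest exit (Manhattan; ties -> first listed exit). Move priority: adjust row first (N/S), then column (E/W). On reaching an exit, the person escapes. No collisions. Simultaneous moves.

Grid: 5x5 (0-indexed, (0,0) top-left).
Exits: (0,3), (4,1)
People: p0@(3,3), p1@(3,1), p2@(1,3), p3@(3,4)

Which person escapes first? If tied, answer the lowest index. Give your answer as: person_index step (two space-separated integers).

Answer: 1 1

Derivation:
Step 1: p0:(3,3)->(2,3) | p1:(3,1)->(4,1)->EXIT | p2:(1,3)->(0,3)->EXIT | p3:(3,4)->(2,4)
Step 2: p0:(2,3)->(1,3) | p1:escaped | p2:escaped | p3:(2,4)->(1,4)
Step 3: p0:(1,3)->(0,3)->EXIT | p1:escaped | p2:escaped | p3:(1,4)->(0,4)
Step 4: p0:escaped | p1:escaped | p2:escaped | p3:(0,4)->(0,3)->EXIT
Exit steps: [3, 1, 1, 4]
First to escape: p1 at step 1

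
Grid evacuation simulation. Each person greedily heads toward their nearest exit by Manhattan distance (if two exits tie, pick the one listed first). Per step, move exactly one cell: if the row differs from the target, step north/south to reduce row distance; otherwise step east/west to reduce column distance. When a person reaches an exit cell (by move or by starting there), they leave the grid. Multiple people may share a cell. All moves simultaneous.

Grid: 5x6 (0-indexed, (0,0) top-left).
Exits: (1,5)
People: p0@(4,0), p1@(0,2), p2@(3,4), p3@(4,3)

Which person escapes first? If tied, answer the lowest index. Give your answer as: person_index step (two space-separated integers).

Step 1: p0:(4,0)->(3,0) | p1:(0,2)->(1,2) | p2:(3,4)->(2,4) | p3:(4,3)->(3,3)
Step 2: p0:(3,0)->(2,0) | p1:(1,2)->(1,3) | p2:(2,4)->(1,4) | p3:(3,3)->(2,3)
Step 3: p0:(2,0)->(1,0) | p1:(1,3)->(1,4) | p2:(1,4)->(1,5)->EXIT | p3:(2,3)->(1,3)
Step 4: p0:(1,0)->(1,1) | p1:(1,4)->(1,5)->EXIT | p2:escaped | p3:(1,3)->(1,4)
Step 5: p0:(1,1)->(1,2) | p1:escaped | p2:escaped | p3:(1,4)->(1,5)->EXIT
Step 6: p0:(1,2)->(1,3) | p1:escaped | p2:escaped | p3:escaped
Step 7: p0:(1,3)->(1,4) | p1:escaped | p2:escaped | p3:escaped
Step 8: p0:(1,4)->(1,5)->EXIT | p1:escaped | p2:escaped | p3:escaped
Exit steps: [8, 4, 3, 5]
First to escape: p2 at step 3

Answer: 2 3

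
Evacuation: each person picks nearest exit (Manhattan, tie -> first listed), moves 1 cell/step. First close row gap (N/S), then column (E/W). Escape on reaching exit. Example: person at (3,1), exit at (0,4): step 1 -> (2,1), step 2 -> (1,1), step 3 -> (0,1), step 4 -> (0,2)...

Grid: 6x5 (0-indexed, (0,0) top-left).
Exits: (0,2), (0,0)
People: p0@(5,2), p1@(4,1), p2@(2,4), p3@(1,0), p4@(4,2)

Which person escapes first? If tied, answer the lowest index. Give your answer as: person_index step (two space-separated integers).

Answer: 3 1

Derivation:
Step 1: p0:(5,2)->(4,2) | p1:(4,1)->(3,1) | p2:(2,4)->(1,4) | p3:(1,0)->(0,0)->EXIT | p4:(4,2)->(3,2)
Step 2: p0:(4,2)->(3,2) | p1:(3,1)->(2,1) | p2:(1,4)->(0,4) | p3:escaped | p4:(3,2)->(2,2)
Step 3: p0:(3,2)->(2,2) | p1:(2,1)->(1,1) | p2:(0,4)->(0,3) | p3:escaped | p4:(2,2)->(1,2)
Step 4: p0:(2,2)->(1,2) | p1:(1,1)->(0,1) | p2:(0,3)->(0,2)->EXIT | p3:escaped | p4:(1,2)->(0,2)->EXIT
Step 5: p0:(1,2)->(0,2)->EXIT | p1:(0,1)->(0,2)->EXIT | p2:escaped | p3:escaped | p4:escaped
Exit steps: [5, 5, 4, 1, 4]
First to escape: p3 at step 1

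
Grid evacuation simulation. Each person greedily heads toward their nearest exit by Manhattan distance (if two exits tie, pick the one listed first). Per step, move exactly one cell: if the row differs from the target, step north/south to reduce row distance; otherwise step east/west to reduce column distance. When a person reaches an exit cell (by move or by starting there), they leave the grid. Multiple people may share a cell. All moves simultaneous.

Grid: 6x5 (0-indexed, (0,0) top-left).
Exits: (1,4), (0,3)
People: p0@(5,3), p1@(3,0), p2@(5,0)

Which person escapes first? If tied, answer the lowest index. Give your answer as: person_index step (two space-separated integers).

Step 1: p0:(5,3)->(4,3) | p1:(3,0)->(2,0) | p2:(5,0)->(4,0)
Step 2: p0:(4,3)->(3,3) | p1:(2,0)->(1,0) | p2:(4,0)->(3,0)
Step 3: p0:(3,3)->(2,3) | p1:(1,0)->(1,1) | p2:(3,0)->(2,0)
Step 4: p0:(2,3)->(1,3) | p1:(1,1)->(1,2) | p2:(2,0)->(1,0)
Step 5: p0:(1,3)->(1,4)->EXIT | p1:(1,2)->(1,3) | p2:(1,0)->(1,1)
Step 6: p0:escaped | p1:(1,3)->(1,4)->EXIT | p2:(1,1)->(1,2)
Step 7: p0:escaped | p1:escaped | p2:(1,2)->(1,3)
Step 8: p0:escaped | p1:escaped | p2:(1,3)->(1,4)->EXIT
Exit steps: [5, 6, 8]
First to escape: p0 at step 5

Answer: 0 5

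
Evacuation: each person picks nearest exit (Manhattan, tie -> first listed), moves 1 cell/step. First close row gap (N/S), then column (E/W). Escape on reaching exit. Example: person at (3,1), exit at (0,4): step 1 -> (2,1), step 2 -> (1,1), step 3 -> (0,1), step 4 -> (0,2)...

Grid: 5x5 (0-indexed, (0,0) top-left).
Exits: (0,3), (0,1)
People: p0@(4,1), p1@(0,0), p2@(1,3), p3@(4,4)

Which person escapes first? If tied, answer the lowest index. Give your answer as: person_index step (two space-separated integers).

Step 1: p0:(4,1)->(3,1) | p1:(0,0)->(0,1)->EXIT | p2:(1,3)->(0,3)->EXIT | p3:(4,4)->(3,4)
Step 2: p0:(3,1)->(2,1) | p1:escaped | p2:escaped | p3:(3,4)->(2,4)
Step 3: p0:(2,1)->(1,1) | p1:escaped | p2:escaped | p3:(2,4)->(1,4)
Step 4: p0:(1,1)->(0,1)->EXIT | p1:escaped | p2:escaped | p3:(1,4)->(0,4)
Step 5: p0:escaped | p1:escaped | p2:escaped | p3:(0,4)->(0,3)->EXIT
Exit steps: [4, 1, 1, 5]
First to escape: p1 at step 1

Answer: 1 1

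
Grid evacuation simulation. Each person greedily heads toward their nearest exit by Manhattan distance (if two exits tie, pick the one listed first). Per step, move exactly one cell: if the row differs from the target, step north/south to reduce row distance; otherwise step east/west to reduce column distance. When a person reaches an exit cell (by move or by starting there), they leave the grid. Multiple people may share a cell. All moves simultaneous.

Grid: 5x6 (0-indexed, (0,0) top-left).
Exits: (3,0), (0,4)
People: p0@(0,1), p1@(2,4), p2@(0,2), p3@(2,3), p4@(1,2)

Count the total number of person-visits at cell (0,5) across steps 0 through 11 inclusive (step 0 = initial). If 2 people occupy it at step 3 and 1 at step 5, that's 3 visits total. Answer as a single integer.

Answer: 0

Derivation:
Step 0: p0@(0,1) p1@(2,4) p2@(0,2) p3@(2,3) p4@(1,2) -> at (0,5): 0 [-], cum=0
Step 1: p0@(0,2) p1@(1,4) p2@(0,3) p3@(1,3) p4@(0,2) -> at (0,5): 0 [-], cum=0
Step 2: p0@(0,3) p1@ESC p2@ESC p3@(0,3) p4@(0,3) -> at (0,5): 0 [-], cum=0
Step 3: p0@ESC p1@ESC p2@ESC p3@ESC p4@ESC -> at (0,5): 0 [-], cum=0
Total visits = 0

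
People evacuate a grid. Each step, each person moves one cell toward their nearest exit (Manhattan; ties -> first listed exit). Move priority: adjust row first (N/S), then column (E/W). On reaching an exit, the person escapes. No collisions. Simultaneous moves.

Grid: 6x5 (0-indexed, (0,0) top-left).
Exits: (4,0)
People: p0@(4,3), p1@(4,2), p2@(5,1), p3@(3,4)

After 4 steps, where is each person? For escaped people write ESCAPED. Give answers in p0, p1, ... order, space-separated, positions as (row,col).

Step 1: p0:(4,3)->(4,2) | p1:(4,2)->(4,1) | p2:(5,1)->(4,1) | p3:(3,4)->(4,4)
Step 2: p0:(4,2)->(4,1) | p1:(4,1)->(4,0)->EXIT | p2:(4,1)->(4,0)->EXIT | p3:(4,4)->(4,3)
Step 3: p0:(4,1)->(4,0)->EXIT | p1:escaped | p2:escaped | p3:(4,3)->(4,2)
Step 4: p0:escaped | p1:escaped | p2:escaped | p3:(4,2)->(4,1)

ESCAPED ESCAPED ESCAPED (4,1)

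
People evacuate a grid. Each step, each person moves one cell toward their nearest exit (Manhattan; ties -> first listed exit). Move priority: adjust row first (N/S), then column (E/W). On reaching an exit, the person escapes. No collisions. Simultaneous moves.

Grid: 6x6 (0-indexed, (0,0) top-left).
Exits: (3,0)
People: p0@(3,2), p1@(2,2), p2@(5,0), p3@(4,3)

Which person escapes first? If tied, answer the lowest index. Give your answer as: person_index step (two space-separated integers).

Step 1: p0:(3,2)->(3,1) | p1:(2,2)->(3,2) | p2:(5,0)->(4,0) | p3:(4,3)->(3,3)
Step 2: p0:(3,1)->(3,0)->EXIT | p1:(3,2)->(3,1) | p2:(4,0)->(3,0)->EXIT | p3:(3,3)->(3,2)
Step 3: p0:escaped | p1:(3,1)->(3,0)->EXIT | p2:escaped | p3:(3,2)->(3,1)
Step 4: p0:escaped | p1:escaped | p2:escaped | p3:(3,1)->(3,0)->EXIT
Exit steps: [2, 3, 2, 4]
First to escape: p0 at step 2

Answer: 0 2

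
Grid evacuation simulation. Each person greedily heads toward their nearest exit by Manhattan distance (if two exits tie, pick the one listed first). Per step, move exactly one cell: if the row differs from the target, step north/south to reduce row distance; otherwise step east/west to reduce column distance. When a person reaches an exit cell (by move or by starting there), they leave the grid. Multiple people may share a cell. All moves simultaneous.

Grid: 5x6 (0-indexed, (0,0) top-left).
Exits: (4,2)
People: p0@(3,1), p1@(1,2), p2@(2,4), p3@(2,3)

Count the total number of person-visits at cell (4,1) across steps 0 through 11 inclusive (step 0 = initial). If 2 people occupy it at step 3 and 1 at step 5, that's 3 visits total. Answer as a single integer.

Answer: 1

Derivation:
Step 0: p0@(3,1) p1@(1,2) p2@(2,4) p3@(2,3) -> at (4,1): 0 [-], cum=0
Step 1: p0@(4,1) p1@(2,2) p2@(3,4) p3@(3,3) -> at (4,1): 1 [p0], cum=1
Step 2: p0@ESC p1@(3,2) p2@(4,4) p3@(4,3) -> at (4,1): 0 [-], cum=1
Step 3: p0@ESC p1@ESC p2@(4,3) p3@ESC -> at (4,1): 0 [-], cum=1
Step 4: p0@ESC p1@ESC p2@ESC p3@ESC -> at (4,1): 0 [-], cum=1
Total visits = 1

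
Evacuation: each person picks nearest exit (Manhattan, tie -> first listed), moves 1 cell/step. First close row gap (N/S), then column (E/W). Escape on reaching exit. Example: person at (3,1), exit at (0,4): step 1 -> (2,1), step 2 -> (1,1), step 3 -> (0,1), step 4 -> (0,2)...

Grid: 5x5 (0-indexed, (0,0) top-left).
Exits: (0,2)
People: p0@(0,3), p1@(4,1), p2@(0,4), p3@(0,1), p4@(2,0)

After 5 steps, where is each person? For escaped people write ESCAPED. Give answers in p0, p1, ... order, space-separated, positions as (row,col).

Step 1: p0:(0,3)->(0,2)->EXIT | p1:(4,1)->(3,1) | p2:(0,4)->(0,3) | p3:(0,1)->(0,2)->EXIT | p4:(2,0)->(1,0)
Step 2: p0:escaped | p1:(3,1)->(2,1) | p2:(0,3)->(0,2)->EXIT | p3:escaped | p4:(1,0)->(0,0)
Step 3: p0:escaped | p1:(2,1)->(1,1) | p2:escaped | p3:escaped | p4:(0,0)->(0,1)
Step 4: p0:escaped | p1:(1,1)->(0,1) | p2:escaped | p3:escaped | p4:(0,1)->(0,2)->EXIT
Step 5: p0:escaped | p1:(0,1)->(0,2)->EXIT | p2:escaped | p3:escaped | p4:escaped

ESCAPED ESCAPED ESCAPED ESCAPED ESCAPED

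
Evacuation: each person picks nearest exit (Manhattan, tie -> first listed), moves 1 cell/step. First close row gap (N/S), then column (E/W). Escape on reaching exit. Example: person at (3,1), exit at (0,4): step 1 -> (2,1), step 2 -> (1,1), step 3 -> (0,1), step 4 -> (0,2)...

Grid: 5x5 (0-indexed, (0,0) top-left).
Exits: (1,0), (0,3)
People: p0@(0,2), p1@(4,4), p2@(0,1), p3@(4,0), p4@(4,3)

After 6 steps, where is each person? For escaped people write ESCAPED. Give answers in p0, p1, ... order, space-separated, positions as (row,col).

Step 1: p0:(0,2)->(0,3)->EXIT | p1:(4,4)->(3,4) | p2:(0,1)->(1,1) | p3:(4,0)->(3,0) | p4:(4,3)->(3,3)
Step 2: p0:escaped | p1:(3,4)->(2,4) | p2:(1,1)->(1,0)->EXIT | p3:(3,0)->(2,0) | p4:(3,3)->(2,3)
Step 3: p0:escaped | p1:(2,4)->(1,4) | p2:escaped | p3:(2,0)->(1,0)->EXIT | p4:(2,3)->(1,3)
Step 4: p0:escaped | p1:(1,4)->(0,4) | p2:escaped | p3:escaped | p4:(1,3)->(0,3)->EXIT
Step 5: p0:escaped | p1:(0,4)->(0,3)->EXIT | p2:escaped | p3:escaped | p4:escaped

ESCAPED ESCAPED ESCAPED ESCAPED ESCAPED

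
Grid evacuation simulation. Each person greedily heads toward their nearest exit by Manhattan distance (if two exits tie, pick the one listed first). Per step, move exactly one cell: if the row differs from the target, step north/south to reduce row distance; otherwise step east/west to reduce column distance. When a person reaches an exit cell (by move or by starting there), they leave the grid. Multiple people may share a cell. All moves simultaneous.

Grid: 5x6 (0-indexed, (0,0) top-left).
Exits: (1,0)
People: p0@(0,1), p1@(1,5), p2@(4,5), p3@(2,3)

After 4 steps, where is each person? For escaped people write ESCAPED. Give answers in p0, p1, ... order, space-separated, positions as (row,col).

Step 1: p0:(0,1)->(1,1) | p1:(1,5)->(1,4) | p2:(4,5)->(3,5) | p3:(2,3)->(1,3)
Step 2: p0:(1,1)->(1,0)->EXIT | p1:(1,4)->(1,3) | p2:(3,5)->(2,5) | p3:(1,3)->(1,2)
Step 3: p0:escaped | p1:(1,3)->(1,2) | p2:(2,5)->(1,5) | p3:(1,2)->(1,1)
Step 4: p0:escaped | p1:(1,2)->(1,1) | p2:(1,5)->(1,4) | p3:(1,1)->(1,0)->EXIT

ESCAPED (1,1) (1,4) ESCAPED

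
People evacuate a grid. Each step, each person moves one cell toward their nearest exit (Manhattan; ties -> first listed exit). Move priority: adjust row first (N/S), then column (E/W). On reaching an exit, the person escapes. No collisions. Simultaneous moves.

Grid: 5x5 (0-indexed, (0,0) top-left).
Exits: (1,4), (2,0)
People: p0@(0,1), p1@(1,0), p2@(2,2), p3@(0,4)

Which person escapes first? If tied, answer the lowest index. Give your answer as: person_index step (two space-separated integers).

Step 1: p0:(0,1)->(1,1) | p1:(1,0)->(2,0)->EXIT | p2:(2,2)->(2,1) | p3:(0,4)->(1,4)->EXIT
Step 2: p0:(1,1)->(2,1) | p1:escaped | p2:(2,1)->(2,0)->EXIT | p3:escaped
Step 3: p0:(2,1)->(2,0)->EXIT | p1:escaped | p2:escaped | p3:escaped
Exit steps: [3, 1, 2, 1]
First to escape: p1 at step 1

Answer: 1 1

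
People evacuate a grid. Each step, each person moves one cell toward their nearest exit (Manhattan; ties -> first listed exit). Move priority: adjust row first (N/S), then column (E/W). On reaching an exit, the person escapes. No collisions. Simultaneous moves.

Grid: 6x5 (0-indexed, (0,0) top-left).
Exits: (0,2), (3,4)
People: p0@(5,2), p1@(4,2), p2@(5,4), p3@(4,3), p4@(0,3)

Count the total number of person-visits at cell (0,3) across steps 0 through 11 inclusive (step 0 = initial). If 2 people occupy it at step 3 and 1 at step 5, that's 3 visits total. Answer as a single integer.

Answer: 1

Derivation:
Step 0: p0@(5,2) p1@(4,2) p2@(5,4) p3@(4,3) p4@(0,3) -> at (0,3): 1 [p4], cum=1
Step 1: p0@(4,2) p1@(3,2) p2@(4,4) p3@(3,3) p4@ESC -> at (0,3): 0 [-], cum=1
Step 2: p0@(3,2) p1@(3,3) p2@ESC p3@ESC p4@ESC -> at (0,3): 0 [-], cum=1
Step 3: p0@(3,3) p1@ESC p2@ESC p3@ESC p4@ESC -> at (0,3): 0 [-], cum=1
Step 4: p0@ESC p1@ESC p2@ESC p3@ESC p4@ESC -> at (0,3): 0 [-], cum=1
Total visits = 1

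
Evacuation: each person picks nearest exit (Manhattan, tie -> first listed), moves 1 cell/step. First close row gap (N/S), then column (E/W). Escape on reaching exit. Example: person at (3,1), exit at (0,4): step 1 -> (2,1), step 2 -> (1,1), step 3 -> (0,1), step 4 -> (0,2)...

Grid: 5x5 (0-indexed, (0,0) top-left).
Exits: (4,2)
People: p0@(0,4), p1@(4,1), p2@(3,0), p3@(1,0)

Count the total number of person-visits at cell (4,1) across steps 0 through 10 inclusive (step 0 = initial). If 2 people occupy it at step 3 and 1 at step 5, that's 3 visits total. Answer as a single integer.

Step 0: p0@(0,4) p1@(4,1) p2@(3,0) p3@(1,0) -> at (4,1): 1 [p1], cum=1
Step 1: p0@(1,4) p1@ESC p2@(4,0) p3@(2,0) -> at (4,1): 0 [-], cum=1
Step 2: p0@(2,4) p1@ESC p2@(4,1) p3@(3,0) -> at (4,1): 1 [p2], cum=2
Step 3: p0@(3,4) p1@ESC p2@ESC p3@(4,0) -> at (4,1): 0 [-], cum=2
Step 4: p0@(4,4) p1@ESC p2@ESC p3@(4,1) -> at (4,1): 1 [p3], cum=3
Step 5: p0@(4,3) p1@ESC p2@ESC p3@ESC -> at (4,1): 0 [-], cum=3
Step 6: p0@ESC p1@ESC p2@ESC p3@ESC -> at (4,1): 0 [-], cum=3
Total visits = 3

Answer: 3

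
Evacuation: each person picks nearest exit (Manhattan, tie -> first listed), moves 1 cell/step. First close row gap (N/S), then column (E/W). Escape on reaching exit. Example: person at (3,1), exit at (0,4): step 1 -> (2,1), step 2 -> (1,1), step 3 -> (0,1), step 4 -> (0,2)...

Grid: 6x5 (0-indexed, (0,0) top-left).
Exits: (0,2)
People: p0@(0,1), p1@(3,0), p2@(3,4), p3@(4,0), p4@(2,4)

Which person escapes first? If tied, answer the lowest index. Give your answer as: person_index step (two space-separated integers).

Step 1: p0:(0,1)->(0,2)->EXIT | p1:(3,0)->(2,0) | p2:(3,4)->(2,4) | p3:(4,0)->(3,0) | p4:(2,4)->(1,4)
Step 2: p0:escaped | p1:(2,0)->(1,0) | p2:(2,4)->(1,4) | p3:(3,0)->(2,0) | p4:(1,4)->(0,4)
Step 3: p0:escaped | p1:(1,0)->(0,0) | p2:(1,4)->(0,4) | p3:(2,0)->(1,0) | p4:(0,4)->(0,3)
Step 4: p0:escaped | p1:(0,0)->(0,1) | p2:(0,4)->(0,3) | p3:(1,0)->(0,0) | p4:(0,3)->(0,2)->EXIT
Step 5: p0:escaped | p1:(0,1)->(0,2)->EXIT | p2:(0,3)->(0,2)->EXIT | p3:(0,0)->(0,1) | p4:escaped
Step 6: p0:escaped | p1:escaped | p2:escaped | p3:(0,1)->(0,2)->EXIT | p4:escaped
Exit steps: [1, 5, 5, 6, 4]
First to escape: p0 at step 1

Answer: 0 1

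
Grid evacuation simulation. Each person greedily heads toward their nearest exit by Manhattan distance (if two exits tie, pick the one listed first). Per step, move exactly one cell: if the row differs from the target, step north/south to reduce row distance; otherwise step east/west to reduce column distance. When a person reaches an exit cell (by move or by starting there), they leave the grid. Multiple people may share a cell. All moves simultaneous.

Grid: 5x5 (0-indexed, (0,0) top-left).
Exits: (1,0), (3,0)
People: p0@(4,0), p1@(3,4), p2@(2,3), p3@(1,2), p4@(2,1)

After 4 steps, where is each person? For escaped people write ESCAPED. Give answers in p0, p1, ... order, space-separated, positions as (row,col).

Step 1: p0:(4,0)->(3,0)->EXIT | p1:(3,4)->(3,3) | p2:(2,3)->(1,3) | p3:(1,2)->(1,1) | p4:(2,1)->(1,1)
Step 2: p0:escaped | p1:(3,3)->(3,2) | p2:(1,3)->(1,2) | p3:(1,1)->(1,0)->EXIT | p4:(1,1)->(1,0)->EXIT
Step 3: p0:escaped | p1:(3,2)->(3,1) | p2:(1,2)->(1,1) | p3:escaped | p4:escaped
Step 4: p0:escaped | p1:(3,1)->(3,0)->EXIT | p2:(1,1)->(1,0)->EXIT | p3:escaped | p4:escaped

ESCAPED ESCAPED ESCAPED ESCAPED ESCAPED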